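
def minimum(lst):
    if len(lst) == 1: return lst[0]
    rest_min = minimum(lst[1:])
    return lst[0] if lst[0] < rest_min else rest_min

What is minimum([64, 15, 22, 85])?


minimum([64, 15, 22, 85]): compare 64 with minimum([15, 22, 85])
minimum([15, 22, 85]): compare 15 with minimum([22, 85])
minimum([22, 85]): compare 22 with minimum([85])
minimum([85]) = 85  (base case)
Compare 22 with 85 -> 22
Compare 15 with 22 -> 15
Compare 64 with 15 -> 15

15


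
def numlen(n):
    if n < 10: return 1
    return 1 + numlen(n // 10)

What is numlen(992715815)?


numlen(992715815) = 1 + numlen(99271581)
numlen(99271581) = 1 + numlen(9927158)
numlen(9927158) = 1 + numlen(992715)
numlen(992715) = 1 + numlen(99271)
numlen(99271) = 1 + numlen(9927)
numlen(9927) = 1 + numlen(992)
numlen(992) = 1 + numlen(99)
numlen(99) = 1 + numlen(9)
numlen(9) = 1  (base case: 9 < 10)
Unwinding: 1 + 1 + 1 + 1 + 1 + 1 + 1 + 1 + 1 = 9

9


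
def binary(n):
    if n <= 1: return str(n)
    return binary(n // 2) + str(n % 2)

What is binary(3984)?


binary(3984) = binary(1992) + '0'
binary(1992) = binary(996) + '0'
binary(996) = binary(498) + '0'
binary(498) = binary(249) + '0'
binary(249) = binary(124) + '1'
binary(124) = binary(62) + '0'
binary(62) = binary(31) + '0'
binary(31) = binary(15) + '1'
binary(15) = binary(7) + '1'
binary(7) = binary(3) + '1'
binary(3) = binary(1) + '1'
binary(1) = '1'  (base case)
Concatenating: '1' + '1' + '1' + '1' + '1' + '0' + '0' + '1' + '0' + '0' + '0' + '0' = '111110010000'

111110010000


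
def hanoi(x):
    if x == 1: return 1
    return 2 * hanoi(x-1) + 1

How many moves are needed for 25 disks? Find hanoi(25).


hanoi(25) = 2 * hanoi(24) + 1
hanoi(24) = 2 * hanoi(23) + 1
hanoi(23) = 2 * hanoi(22) + 1
hanoi(22) = 2 * hanoi(21) + 1
hanoi(21) = 2 * hanoi(20) + 1
hanoi(20) = 2 * hanoi(19) + 1
hanoi(19) = 2 * hanoi(18) + 1
hanoi(18) = 2 * hanoi(17) + 1
hanoi(17) = 2 * hanoi(16) + 1
hanoi(16) = 2 * hanoi(15) + 1
hanoi(15) = 2 * hanoi(14) + 1
hanoi(14) = 2 * hanoi(13) + 1
hanoi(13) = 2 * hanoi(12) + 1
hanoi(12) = 2 * hanoi(11) + 1
hanoi(11) = 2 * hanoi(10) + 1
hanoi(10) = 2 * hanoi(9) + 1
hanoi(9) = 2 * hanoi(8) + 1
hanoi(8) = 2 * hanoi(7) + 1
hanoi(7) = 2 * hanoi(6) + 1
hanoi(6) = 2 * hanoi(5) + 1
hanoi(5) = 2 * hanoi(4) + 1
hanoi(4) = 2 * hanoi(3) + 1
hanoi(3) = 2 * hanoi(2) + 1
hanoi(2) = 2 * hanoi(1) + 1
hanoi(1) = 1  (base case)
hanoi(2) = 2 * 1 + 1 = 3
hanoi(3) = 2 * 3 + 1 = 7
hanoi(4) = 2 * 7 + 1 = 15
hanoi(5) = 2 * 15 + 1 = 31
hanoi(6) = 2 * 31 + 1 = 63
hanoi(7) = 2 * 63 + 1 = 127
hanoi(8) = 2 * 127 + 1 = 255
hanoi(9) = 2 * 255 + 1 = 511
hanoi(10) = 2 * 511 + 1 = 1023
hanoi(11) = 2 * 1023 + 1 = 2047
hanoi(12) = 2 * 2047 + 1 = 4095
hanoi(13) = 2 * 4095 + 1 = 8191
hanoi(14) = 2 * 8191 + 1 = 16383
hanoi(15) = 2 * 16383 + 1 = 32767
hanoi(16) = 2 * 32767 + 1 = 65535
hanoi(17) = 2 * 65535 + 1 = 131071
hanoi(18) = 2 * 131071 + 1 = 262143
hanoi(19) = 2 * 262143 + 1 = 524287
hanoi(20) = 2 * 524287 + 1 = 1048575
hanoi(21) = 2 * 1048575 + 1 = 2097151
hanoi(22) = 2 * 2097151 + 1 = 4194303
hanoi(23) = 2 * 4194303 + 1 = 8388607
hanoi(24) = 2 * 8388607 + 1 = 16777215
hanoi(25) = 2 * 16777215 + 1 = 33554431

33554431


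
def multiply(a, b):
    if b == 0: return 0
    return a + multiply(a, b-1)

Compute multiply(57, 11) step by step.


multiply(57, 11) = 57 + multiply(57, 10)
multiply(57, 10) = 57 + multiply(57, 9)
multiply(57, 9) = 57 + multiply(57, 8)
multiply(57, 8) = 57 + multiply(57, 7)
multiply(57, 7) = 57 + multiply(57, 6)
multiply(57, 6) = 57 + multiply(57, 5)
multiply(57, 5) = 57 + multiply(57, 4)
multiply(57, 4) = 57 + multiply(57, 3)
multiply(57, 3) = 57 + multiply(57, 2)
multiply(57, 2) = 57 + multiply(57, 1)
multiply(57, 1) = 57 + multiply(57, 0)
multiply(57, 0) = 0  (base case)
Total: 57 + 57 + 57 + 57 + 57 + 57 + 57 + 57 + 57 + 57 + 57 + 0 = 627

627


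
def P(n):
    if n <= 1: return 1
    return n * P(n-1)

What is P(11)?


P(11)
= 11 * P(10)
= 11 * 10 * P(9)
= 11 * 10 * 9 * P(8)
= 11 * 10 * 9 * 8 * P(7)
= 11 * 10 * 9 * 8 * 7 * P(6)
= 11 * 10 * 9 * 8 * 7 * 6 * P(5)
= 11 * 10 * 9 * 8 * 7 * 6 * 5 * P(4)
= 11 * 10 * 9 * 8 * 7 * 6 * 5 * 4 * P(3)
= 11 * 10 * 9 * 8 * 7 * 6 * 5 * 4 * 3 * P(2)
= 11 * 10 * 9 * 8 * 7 * 6 * 5 * 4 * 3 * 2 * P(1)
= 11 * 10 * 9 * 8 * 7 * 6 * 5 * 4 * 3 * 2 * 1
= 39916800

39916800


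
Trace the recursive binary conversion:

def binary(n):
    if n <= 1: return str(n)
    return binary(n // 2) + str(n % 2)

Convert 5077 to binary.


binary(5077) = binary(2538) + '1'
binary(2538) = binary(1269) + '0'
binary(1269) = binary(634) + '1'
binary(634) = binary(317) + '0'
binary(317) = binary(158) + '1'
binary(158) = binary(79) + '0'
binary(79) = binary(39) + '1'
binary(39) = binary(19) + '1'
binary(19) = binary(9) + '1'
binary(9) = binary(4) + '1'
binary(4) = binary(2) + '0'
binary(2) = binary(1) + '0'
binary(1) = '1'  (base case)
Concatenating: '1' + '0' + '0' + '1' + '1' + '1' + '1' + '0' + '1' + '0' + '1' + '0' + '1' = '1001111010101'

1001111010101


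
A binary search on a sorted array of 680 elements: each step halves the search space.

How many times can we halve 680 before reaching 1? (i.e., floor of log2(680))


680 / 2 = 340
340 / 2 = 170
170 / 2 = 85
85 / 2 = 42
42 / 2 = 21
21 / 2 = 10
10 / 2 = 5
5 / 2 = 2
2 / 2 = 1
Reached 1 after 9 halvings

9


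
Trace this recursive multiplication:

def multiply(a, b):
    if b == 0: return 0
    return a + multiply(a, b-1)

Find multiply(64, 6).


multiply(64, 6) = 64 + multiply(64, 5)
multiply(64, 5) = 64 + multiply(64, 4)
multiply(64, 4) = 64 + multiply(64, 3)
multiply(64, 3) = 64 + multiply(64, 2)
multiply(64, 2) = 64 + multiply(64, 1)
multiply(64, 1) = 64 + multiply(64, 0)
multiply(64, 0) = 0  (base case)
Total: 64 + 64 + 64 + 64 + 64 + 64 + 0 = 384

384


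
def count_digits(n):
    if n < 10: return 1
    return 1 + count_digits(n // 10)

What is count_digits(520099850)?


count_digits(520099850) = 1 + count_digits(52009985)
count_digits(52009985) = 1 + count_digits(5200998)
count_digits(5200998) = 1 + count_digits(520099)
count_digits(520099) = 1 + count_digits(52009)
count_digits(52009) = 1 + count_digits(5200)
count_digits(5200) = 1 + count_digits(520)
count_digits(520) = 1 + count_digits(52)
count_digits(52) = 1 + count_digits(5)
count_digits(5) = 1  (base case: 5 < 10)
Unwinding: 1 + 1 + 1 + 1 + 1 + 1 + 1 + 1 + 1 = 9

9


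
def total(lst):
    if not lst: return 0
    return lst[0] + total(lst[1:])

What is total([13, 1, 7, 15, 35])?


total([13, 1, 7, 15, 35]) = 13 + total([1, 7, 15, 35])
total([1, 7, 15, 35]) = 1 + total([7, 15, 35])
total([7, 15, 35]) = 7 + total([15, 35])
total([15, 35]) = 15 + total([35])
total([35]) = 35 + total([])
total([]) = 0  (base case)
Total: 13 + 1 + 7 + 15 + 35 + 0 = 71

71


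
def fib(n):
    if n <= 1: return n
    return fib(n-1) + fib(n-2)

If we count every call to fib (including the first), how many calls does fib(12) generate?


Let C(n) = total calls for fib(n)
C(0) = 1, C(1) = 1
C(2) = 1 + C(1) + C(0) = 1 + 1 + 1 = 3
C(3) = 1 + C(2) + C(1) = 1 + 3 + 1 = 5
C(4) = 1 + C(3) + C(2) = 1 + 5 + 3 = 9
C(5) = 1 + C(4) + C(3) = 1 + 9 + 5 = 15
C(6) = 1 + C(5) + C(4) = 1 + 15 + 9 = 25
C(7) = 1 + C(6) + C(5) = 1 + 25 + 15 = 41
C(8) = 1 + C(7) + C(6) = 1 + 41 + 25 = 67
C(9) = 1 + C(8) + C(7) = 1 + 67 + 41 = 109
C(10) = 1 + C(9) + C(8) = 1 + 109 + 67 = 177
C(11) = 1 + C(10) + C(9) = 1 + 177 + 109 = 287
C(12) = 1 + C(11) + C(10) = 1 + 287 + 177 = 465

465


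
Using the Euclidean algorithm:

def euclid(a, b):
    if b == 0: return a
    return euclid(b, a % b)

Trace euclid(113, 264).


euclid(113, 264) = euclid(264, 113)
euclid(264, 113) = euclid(113, 38)
euclid(113, 38) = euclid(38, 37)
euclid(38, 37) = euclid(37, 1)
euclid(37, 1) = euclid(1, 0)
euclid(1, 0) = 1  (base case)

1


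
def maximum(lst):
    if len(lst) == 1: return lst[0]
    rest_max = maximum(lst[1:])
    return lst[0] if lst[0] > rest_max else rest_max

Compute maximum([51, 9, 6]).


maximum([51, 9, 6]): compare 51 with maximum([9, 6])
maximum([9, 6]): compare 9 with maximum([6])
maximum([6]) = 6  (base case)
Compare 9 with 6 -> 9
Compare 51 with 9 -> 51

51


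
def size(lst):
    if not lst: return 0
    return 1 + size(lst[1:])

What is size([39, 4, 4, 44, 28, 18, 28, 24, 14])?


size([39, 4, 4, 44, 28, 18, 28, 24, 14]) = 1 + size([4, 4, 44, 28, 18, 28, 24, 14])
size([4, 4, 44, 28, 18, 28, 24, 14]) = 1 + size([4, 44, 28, 18, 28, 24, 14])
size([4, 44, 28, 18, 28, 24, 14]) = 1 + size([44, 28, 18, 28, 24, 14])
size([44, 28, 18, 28, 24, 14]) = 1 + size([28, 18, 28, 24, 14])
size([28, 18, 28, 24, 14]) = 1 + size([18, 28, 24, 14])
size([18, 28, 24, 14]) = 1 + size([28, 24, 14])
size([28, 24, 14]) = 1 + size([24, 14])
size([24, 14]) = 1 + size([14])
size([14]) = 1 + size([])
size([]) = 0  (base case)
Unwinding: 1 + 1 + 1 + 1 + 1 + 1 + 1 + 1 + 1 + 0 = 9

9


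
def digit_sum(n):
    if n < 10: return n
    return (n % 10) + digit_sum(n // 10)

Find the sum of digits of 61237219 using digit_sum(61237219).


digit_sum(61237219) = 9 + digit_sum(6123721)
digit_sum(6123721) = 1 + digit_sum(612372)
digit_sum(612372) = 2 + digit_sum(61237)
digit_sum(61237) = 7 + digit_sum(6123)
digit_sum(6123) = 3 + digit_sum(612)
digit_sum(612) = 2 + digit_sum(61)
digit_sum(61) = 1 + digit_sum(6)
digit_sum(6) = 6  (base case)
Total: 9 + 1 + 2 + 7 + 3 + 2 + 1 + 6 = 31

31


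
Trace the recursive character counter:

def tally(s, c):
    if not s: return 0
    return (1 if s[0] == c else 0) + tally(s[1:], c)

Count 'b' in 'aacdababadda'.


s[0]='a' != 'b' -> 0
s[0]='a' != 'b' -> 0
s[0]='c' != 'b' -> 0
s[0]='d' != 'b' -> 0
s[0]='a' != 'b' -> 0
s[0]='b' == 'b' -> 1
s[0]='a' != 'b' -> 0
s[0]='b' == 'b' -> 1
s[0]='a' != 'b' -> 0
s[0]='d' != 'b' -> 0
s[0]='d' != 'b' -> 0
s[0]='a' != 'b' -> 0
Sum: 0 + 0 + 0 + 0 + 0 + 1 + 0 + 1 + 0 + 0 + 0 + 0 = 2

2


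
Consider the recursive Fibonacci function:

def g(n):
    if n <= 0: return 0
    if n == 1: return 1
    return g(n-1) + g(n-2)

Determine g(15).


Computing g(15) bottom-up:
g(0) = 0
g(1) = 1
g(2) = g(1) + g(0) = 1 + 0 = 1
g(3) = g(2) + g(1) = 1 + 1 = 2
g(4) = g(3) + g(2) = 2 + 1 = 3
g(5) = g(4) + g(3) = 3 + 2 = 5
g(6) = g(5) + g(4) = 5 + 3 = 8
g(7) = g(6) + g(5) = 8 + 5 = 13
g(8) = g(7) + g(6) = 13 + 8 = 21
g(9) = g(8) + g(7) = 21 + 13 = 34
g(10) = g(9) + g(8) = 34 + 21 = 55
g(11) = g(10) + g(9) = 55 + 34 = 89
g(12) = g(11) + g(10) = 89 + 55 = 144
g(13) = g(12) + g(11) = 144 + 89 = 233
g(14) = g(13) + g(12) = 233 + 144 = 377
g(15) = g(14) + g(13) = 377 + 233 = 610

610


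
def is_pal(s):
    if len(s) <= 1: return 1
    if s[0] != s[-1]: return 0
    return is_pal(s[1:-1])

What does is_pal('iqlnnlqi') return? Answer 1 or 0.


is_pal('iqlnnlqi'): s[0]='i' == s[-1]='i' -> check is_pal('qlnnlq')
is_pal('qlnnlq'): s[0]='q' == s[-1]='q' -> check is_pal('lnnl')
is_pal('lnnl'): s[0]='l' == s[-1]='l' -> check is_pal('nn')
is_pal('nn'): s[0]='n' == s[-1]='n' -> check is_pal('')
is_pal(''): len <= 1 -> return 1  (base case)
Result: 1 (palindrome)

1


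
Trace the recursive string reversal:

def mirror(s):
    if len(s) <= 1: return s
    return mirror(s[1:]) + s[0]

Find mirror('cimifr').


mirror('cimifr') = mirror('imifr') + 'c'
mirror('imifr') = mirror('mifr') + 'i'
mirror('mifr') = mirror('ifr') + 'm'
mirror('ifr') = mirror('fr') + 'i'
mirror('fr') = mirror('r') + 'f'
mirror('r') = 'r'  (base case)
Concatenating: 'r' + 'f' + 'i' + 'm' + 'i' + 'c' = 'rfimic'

rfimic


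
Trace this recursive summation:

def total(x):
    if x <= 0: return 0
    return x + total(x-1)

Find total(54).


total(54)
= 54 + 53 + 52 + 51 + 50 + 49 + 48 + 47 + 46 + 45 + 44 + 43 + 42 + 41 + 40 + 39 + 38 + 37 + 36 + 35 + 34 + 33 + 32 + 31 + 30 + 29 + 28 + 27 + 26 + 25 + 24 + 23 + 22 + 21 + 20 + 19 + 18 + 17 + 16 + 15 + 14 + 13 + 12 + 11 + 10 + 9 + 8 + 7 + 6 + 5 + 4 + 3 + 2 + 1 + total(0)
= 54 + 53 + 52 + 51 + 50 + 49 + 48 + 47 + 46 + 45 + 44 + 43 + 42 + 41 + 40 + 39 + 38 + 37 + 36 + 35 + 34 + 33 + 32 + 31 + 30 + 29 + 28 + 27 + 26 + 25 + 24 + 23 + 22 + 21 + 20 + 19 + 18 + 17 + 16 + 15 + 14 + 13 + 12 + 11 + 10 + 9 + 8 + 7 + 6 + 5 + 4 + 3 + 2 + 1 + 0
= 1485

1485


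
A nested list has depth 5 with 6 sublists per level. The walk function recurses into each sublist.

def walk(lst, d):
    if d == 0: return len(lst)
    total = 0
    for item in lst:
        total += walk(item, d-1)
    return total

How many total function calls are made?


At depth 0 (root): 1 call
At depth 1: each of 1 parents calls walk on 6 children = 6 calls
At depth 2: each of 6 parents calls walk on 6 children = 36 calls
At depth 3: each of 36 parents calls walk on 6 children = 216 calls
At depth 4: each of 216 parents calls walk on 6 children = 1296 calls
At depth 5: each of 1296 parents calls walk on 6 children = 7776 calls
Total: 1 + 6 + 36 + 216 + 1296 + 7776 = 9331

9331


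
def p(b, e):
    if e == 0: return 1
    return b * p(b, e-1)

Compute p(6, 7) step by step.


p(6, 7)
= 6 * p(6, 6)
= 6 * 6 * p(6, 5)
= 6 * 6 * 6 * p(6, 4)
= 6 * 6 * 6 * 6 * p(6, 3)
= 6 * 6 * 6 * 6 * 6 * p(6, 2)
= 6 * 6 * 6 * 6 * 6 * 6 * p(6, 1)
= 6 * 6 * 6 * 6 * 6 * 6 * 6 * p(6, 0)
= 6 * 6 * 6 * 6 * 6 * 6 * 6 * 1
= 279936

279936


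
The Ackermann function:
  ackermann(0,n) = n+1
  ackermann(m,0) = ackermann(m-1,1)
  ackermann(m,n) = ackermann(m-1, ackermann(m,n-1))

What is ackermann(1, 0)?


ackermann(1, 0) = ackermann(0, 1)
  ackermann(0, 1) = 2
Result: ackermann(1, 0) = 2

2


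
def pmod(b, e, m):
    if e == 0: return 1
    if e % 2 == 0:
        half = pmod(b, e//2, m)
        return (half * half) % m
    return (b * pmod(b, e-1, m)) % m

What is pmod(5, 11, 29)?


pmod(5, 11, 29): e is odd, compute pmod(5, 10, 29)
  pmod(5, 10, 29): e is even, compute pmod(5, 5, 29)
    pmod(5, 5, 29): e is odd, compute pmod(5, 4, 29)
      pmod(5, 4, 29): e is even, compute pmod(5, 2, 29)
        pmod(5, 2, 29): e is even, compute pmod(5, 1, 29)
          pmod(5, 1, 29): e is odd, compute pmod(5, 0, 29)
          pmod(5, 0, 29) = 1
          (5 * 1) % 29 = 5
        half=5, (5*5) % 29 = 25
      half=25, (25*25) % 29 = 16
    (5 * 16) % 29 = 22
  half=22, (22*22) % 29 = 20
(5 * 20) % 29 = 13

13


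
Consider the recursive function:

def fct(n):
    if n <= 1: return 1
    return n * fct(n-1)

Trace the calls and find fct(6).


fct(6)
= 6 * fct(5)
= 6 * 5 * fct(4)
= 6 * 5 * 4 * fct(3)
= 6 * 5 * 4 * 3 * fct(2)
= 6 * 5 * 4 * 3 * 2 * fct(1)
= 6 * 5 * 4 * 3 * 2 * 1
= 720

720


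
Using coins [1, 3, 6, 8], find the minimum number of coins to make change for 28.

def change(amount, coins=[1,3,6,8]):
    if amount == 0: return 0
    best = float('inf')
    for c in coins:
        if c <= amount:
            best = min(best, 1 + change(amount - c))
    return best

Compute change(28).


Building up with DP:
change(0) = 0
change(1) = min(1+change(0)=1+0=1) = 1
change(2) = min(1+change(1)=1+1=2) = 2
change(3) = min(1+change(2)=1+2=3, 1+change(0)=1+0=1) = 1
change(4) = min(1+change(3)=1+1=2, 1+change(1)=1+1=2) = 2
change(5) = min(1+change(4)=1+2=3, 1+change(2)=1+2=3) = 3
change(6) = min(1+change(5)=1+3=4, 1+change(3)=1+1=2, 1+change(0)=1+0=1) = 1
change(7) = min(1+change(6)=1+1=2, 1+change(4)=1+2=3, 1+change(1)=1+1=2) = 2
change(8) = min(1+change(7)=1+2=3, 1+change(5)=1+3=4, 1+change(2)=1+2=3, 1+change(0)=1+0=1) = 1
change(9) = min(1+change(8)=1+1=2, 1+change(6)=1+1=2, 1+change(3)=1+1=2, 1+change(1)=1+1=2) = 2
change(10) = min(1+change(9)=1+2=3, 1+change(7)=1+2=3, 1+change(4)=1+2=3, 1+change(2)=1+2=3) = 3
change(11) = min(1+change(10)=1+3=4, 1+change(8)=1+1=2, 1+change(5)=1+3=4, 1+change(3)=1+1=2) = 2
change(12) = min(1+change(11)=1+2=3, 1+change(9)=1+2=3, 1+change(6)=1+1=2, 1+change(4)=1+2=3) = 2
change(13) = min(1+change(12)=1+2=3, 1+change(10)=1+3=4, 1+change(7)=1+2=3, 1+change(5)=1+3=4) = 3
change(14) = min(1+change(13)=1+3=4, 1+change(11)=1+2=3, 1+change(8)=1+1=2, 1+change(6)=1+1=2) = 2
change(15) = min(1+change(14)=1+2=3, 1+change(12)=1+2=3, 1+change(9)=1+2=3, 1+change(7)=1+2=3) = 3
change(16) = min(1+change(15)=1+3=4, 1+change(13)=1+3=4, 1+change(10)=1+3=4, 1+change(8)=1+1=2) = 2
change(17) = min(1+change(16)=1+2=3, 1+change(14)=1+2=3, 1+change(11)=1+2=3, 1+change(9)=1+2=3) = 3
change(18) = min(1+change(17)=1+3=4, 1+change(15)=1+3=4, 1+change(12)=1+2=3, 1+change(10)=1+3=4) = 3
change(19) = min(1+change(18)=1+3=4, 1+change(16)=1+2=3, 1+change(13)=1+3=4, 1+change(11)=1+2=3) = 3
change(20) = min(1+change(19)=1+3=4, 1+change(17)=1+3=4, 1+change(14)=1+2=3, 1+change(12)=1+2=3) = 3
change(21) = min(1+change(20)=1+3=4, 1+change(18)=1+3=4, 1+change(15)=1+3=4, 1+change(13)=1+3=4) = 4
change(22) = min(1+change(21)=1+4=5, 1+change(19)=1+3=4, 1+change(16)=1+2=3, 1+change(14)=1+2=3) = 3
change(23) = min(1+change(22)=1+3=4, 1+change(20)=1+3=4, 1+change(17)=1+3=4, 1+change(15)=1+3=4) = 4
change(24) = min(1+change(23)=1+4=5, 1+change(21)=1+4=5, 1+change(18)=1+3=4, 1+change(16)=1+2=3) = 3
change(25) = min(1+change(24)=1+3=4, 1+change(22)=1+3=4, 1+change(19)=1+3=4, 1+change(17)=1+3=4) = 4
change(26) = min(1+change(25)=1+4=5, 1+change(23)=1+4=5, 1+change(20)=1+3=4, 1+change(18)=1+3=4) = 4
change(27) = min(1+change(26)=1+4=5, 1+change(24)=1+3=4, 1+change(21)=1+4=5, 1+change(19)=1+3=4) = 4
change(28) = min(1+change(27)=1+4=5, 1+change(25)=1+4=5, 1+change(22)=1+3=4, 1+change(20)=1+3=4) = 4

4


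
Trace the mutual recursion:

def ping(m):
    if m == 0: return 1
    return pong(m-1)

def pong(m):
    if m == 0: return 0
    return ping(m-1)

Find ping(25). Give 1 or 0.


ping(25) = pong(24)
pong(24) = ping(23)
ping(23) = pong(22)
pong(22) = ping(21)
ping(21) = pong(20)
pong(20) = ping(19)
ping(19) = pong(18)
pong(18) = ping(17)
ping(17) = pong(16)
pong(16) = ping(15)
ping(15) = pong(14)
pong(14) = ping(13)
ping(13) = pong(12)
pong(12) = ping(11)
ping(11) = pong(10)
pong(10) = ping(9)
ping(9) = pong(8)
pong(8) = ping(7)
ping(7) = pong(6)
pong(6) = ping(5)
ping(5) = pong(4)
pong(4) = ping(3)
ping(3) = pong(2)
pong(2) = ping(1)
ping(1) = pong(0)
pong(0) = 0  (base case)
Result: 0

0


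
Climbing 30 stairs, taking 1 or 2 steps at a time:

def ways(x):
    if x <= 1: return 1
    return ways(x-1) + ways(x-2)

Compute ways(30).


Building up from base cases:
ways(0) = 1
ways(1) = 1
ways(2) = ways(1) + ways(0) = 1 + 1 = 2
ways(3) = ways(2) + ways(1) = 2 + 1 = 3
ways(4) = ways(3) + ways(2) = 3 + 2 = 5
ways(5) = ways(4) + ways(3) = 5 + 3 = 8
ways(6) = ways(5) + ways(4) = 8 + 5 = 13
ways(7) = ways(6) + ways(5) = 13 + 8 = 21
ways(8) = ways(7) + ways(6) = 21 + 13 = 34
ways(9) = ways(8) + ways(7) = 34 + 21 = 55
ways(10) = ways(9) + ways(8) = 55 + 34 = 89
ways(11) = ways(10) + ways(9) = 89 + 55 = 144
ways(12) = ways(11) + ways(10) = 144 + 89 = 233
ways(13) = ways(12) + ways(11) = 233 + 144 = 377
ways(14) = ways(13) + ways(12) = 377 + 233 = 610
ways(15) = ways(14) + ways(13) = 610 + 377 = 987
ways(16) = ways(15) + ways(14) = 987 + 610 = 1597
ways(17) = ways(16) + ways(15) = 1597 + 987 = 2584
ways(18) = ways(17) + ways(16) = 2584 + 1597 = 4181
ways(19) = ways(18) + ways(17) = 4181 + 2584 = 6765
ways(20) = ways(19) + ways(18) = 6765 + 4181 = 10946
ways(21) = ways(20) + ways(19) = 10946 + 6765 = 17711
ways(22) = ways(21) + ways(20) = 17711 + 10946 = 28657
ways(23) = ways(22) + ways(21) = 28657 + 17711 = 46368
ways(24) = ways(23) + ways(22) = 46368 + 28657 = 75025
ways(25) = ways(24) + ways(23) = 75025 + 46368 = 121393
ways(26) = ways(25) + ways(24) = 121393 + 75025 = 196418
ways(27) = ways(26) + ways(25) = 196418 + 121393 = 317811
ways(28) = ways(27) + ways(26) = 317811 + 196418 = 514229
ways(29) = ways(28) + ways(27) = 514229 + 317811 = 832040
ways(30) = ways(29) + ways(28) = 832040 + 514229 = 1346269

1346269


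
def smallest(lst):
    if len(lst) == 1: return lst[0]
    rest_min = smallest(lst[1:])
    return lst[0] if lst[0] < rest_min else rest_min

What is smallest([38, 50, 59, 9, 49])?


smallest([38, 50, 59, 9, 49]): compare 38 with smallest([50, 59, 9, 49])
smallest([50, 59, 9, 49]): compare 50 with smallest([59, 9, 49])
smallest([59, 9, 49]): compare 59 with smallest([9, 49])
smallest([9, 49]): compare 9 with smallest([49])
smallest([49]) = 49  (base case)
Compare 9 with 49 -> 9
Compare 59 with 9 -> 9
Compare 50 with 9 -> 9
Compare 38 with 9 -> 9

9


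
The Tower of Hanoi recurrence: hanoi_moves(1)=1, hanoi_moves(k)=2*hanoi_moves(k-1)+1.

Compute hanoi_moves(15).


hanoi_moves(15) = 2 * hanoi_moves(14) + 1
hanoi_moves(14) = 2 * hanoi_moves(13) + 1
hanoi_moves(13) = 2 * hanoi_moves(12) + 1
hanoi_moves(12) = 2 * hanoi_moves(11) + 1
hanoi_moves(11) = 2 * hanoi_moves(10) + 1
hanoi_moves(10) = 2 * hanoi_moves(9) + 1
hanoi_moves(9) = 2 * hanoi_moves(8) + 1
hanoi_moves(8) = 2 * hanoi_moves(7) + 1
hanoi_moves(7) = 2 * hanoi_moves(6) + 1
hanoi_moves(6) = 2 * hanoi_moves(5) + 1
hanoi_moves(5) = 2 * hanoi_moves(4) + 1
hanoi_moves(4) = 2 * hanoi_moves(3) + 1
hanoi_moves(3) = 2 * hanoi_moves(2) + 1
hanoi_moves(2) = 2 * hanoi_moves(1) + 1
hanoi_moves(1) = 1  (base case)
hanoi_moves(2) = 2 * 1 + 1 = 3
hanoi_moves(3) = 2 * 3 + 1 = 7
hanoi_moves(4) = 2 * 7 + 1 = 15
hanoi_moves(5) = 2 * 15 + 1 = 31
hanoi_moves(6) = 2 * 31 + 1 = 63
hanoi_moves(7) = 2 * 63 + 1 = 127
hanoi_moves(8) = 2 * 127 + 1 = 255
hanoi_moves(9) = 2 * 255 + 1 = 511
hanoi_moves(10) = 2 * 511 + 1 = 1023
hanoi_moves(11) = 2 * 1023 + 1 = 2047
hanoi_moves(12) = 2 * 2047 + 1 = 4095
hanoi_moves(13) = 2 * 4095 + 1 = 8191
hanoi_moves(14) = 2 * 8191 + 1 = 16383
hanoi_moves(15) = 2 * 16383 + 1 = 32767

32767


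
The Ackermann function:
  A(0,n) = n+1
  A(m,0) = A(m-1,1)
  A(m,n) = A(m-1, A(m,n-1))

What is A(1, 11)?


A(1, 11) = A(0, A(1, 10))
  A(1, 10) = A(0, A(1, 9))
    A(1, 9) = A(0, A(1, 8))
      A(1, 8) = A(0, A(1, 7))
        A(1, 7) = A(0, A(1, 6))
          A(1, 6) = A(0, A(1, 5))
          A(1, 5) = A(0, A(1, 4))
          A(1, 4) = A(0, A(1, 3))
          A(1, 3) = A(0, A(1, 2))
          A(1, 2) = A(0, A(1, 1))
          A(1, 1) = A(0, A(1, 0))
          A(1, 0) = A(0, 1)
          A(0, 1) = 2
            = A(0, 2)
          A(0, 2) = 3
            = A(0, 3)
          A(0, 3) = 4
            = A(0, 4)
          A(0, 4) = 5
            = A(0, 5)
          A(0, 5) = 6
            = A(0, 6)
          A(0, 6) = 7
            = A(0, 7)
          A(0, 7) = 8
... (trace truncated)
Result: A(1, 11) = 13

13


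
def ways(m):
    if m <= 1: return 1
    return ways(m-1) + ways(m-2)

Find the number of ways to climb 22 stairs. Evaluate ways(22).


Building up from base cases:
ways(0) = 1
ways(1) = 1
ways(2) = ways(1) + ways(0) = 1 + 1 = 2
ways(3) = ways(2) + ways(1) = 2 + 1 = 3
ways(4) = ways(3) + ways(2) = 3 + 2 = 5
ways(5) = ways(4) + ways(3) = 5 + 3 = 8
ways(6) = ways(5) + ways(4) = 8 + 5 = 13
ways(7) = ways(6) + ways(5) = 13 + 8 = 21
ways(8) = ways(7) + ways(6) = 21 + 13 = 34
ways(9) = ways(8) + ways(7) = 34 + 21 = 55
ways(10) = ways(9) + ways(8) = 55 + 34 = 89
ways(11) = ways(10) + ways(9) = 89 + 55 = 144
ways(12) = ways(11) + ways(10) = 144 + 89 = 233
ways(13) = ways(12) + ways(11) = 233 + 144 = 377
ways(14) = ways(13) + ways(12) = 377 + 233 = 610
ways(15) = ways(14) + ways(13) = 610 + 377 = 987
ways(16) = ways(15) + ways(14) = 987 + 610 = 1597
ways(17) = ways(16) + ways(15) = 1597 + 987 = 2584
ways(18) = ways(17) + ways(16) = 2584 + 1597 = 4181
ways(19) = ways(18) + ways(17) = 4181 + 2584 = 6765
ways(20) = ways(19) + ways(18) = 6765 + 4181 = 10946
ways(21) = ways(20) + ways(19) = 10946 + 6765 = 17711
ways(22) = ways(21) + ways(20) = 17711 + 10946 = 28657

28657


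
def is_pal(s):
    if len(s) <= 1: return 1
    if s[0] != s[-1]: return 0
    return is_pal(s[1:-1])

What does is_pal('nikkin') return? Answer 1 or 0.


is_pal('nikkin'): s[0]='n' == s[-1]='n' -> check is_pal('ikki')
is_pal('ikki'): s[0]='i' == s[-1]='i' -> check is_pal('kk')
is_pal('kk'): s[0]='k' == s[-1]='k' -> check is_pal('')
is_pal(''): len <= 1 -> return 1  (base case)
Result: 1 (palindrome)

1


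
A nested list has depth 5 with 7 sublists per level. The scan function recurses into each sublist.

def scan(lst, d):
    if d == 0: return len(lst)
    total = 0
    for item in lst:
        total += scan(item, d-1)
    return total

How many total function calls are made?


At depth 0 (root): 1 call
At depth 1: each of 1 parents calls scan on 7 children = 7 calls
At depth 2: each of 7 parents calls scan on 7 children = 49 calls
At depth 3: each of 49 parents calls scan on 7 children = 343 calls
At depth 4: each of 343 parents calls scan on 7 children = 2401 calls
At depth 5: each of 2401 parents calls scan on 7 children = 16807 calls
Total: 1 + 7 + 49 + 343 + 2401 + 16807 = 19608

19608


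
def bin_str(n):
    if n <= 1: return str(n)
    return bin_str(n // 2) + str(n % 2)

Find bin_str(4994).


bin_str(4994) = bin_str(2497) + '0'
bin_str(2497) = bin_str(1248) + '1'
bin_str(1248) = bin_str(624) + '0'
bin_str(624) = bin_str(312) + '0'
bin_str(312) = bin_str(156) + '0'
bin_str(156) = bin_str(78) + '0'
bin_str(78) = bin_str(39) + '0'
bin_str(39) = bin_str(19) + '1'
bin_str(19) = bin_str(9) + '1'
bin_str(9) = bin_str(4) + '1'
bin_str(4) = bin_str(2) + '0'
bin_str(2) = bin_str(1) + '0'
bin_str(1) = '1'  (base case)
Concatenating: '1' + '0' + '0' + '1' + '1' + '1' + '0' + '0' + '0' + '0' + '0' + '1' + '0' = '1001110000010'

1001110000010


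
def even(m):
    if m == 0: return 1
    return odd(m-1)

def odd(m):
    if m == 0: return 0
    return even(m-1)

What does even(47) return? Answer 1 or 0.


even(47) = odd(46)
odd(46) = even(45)
even(45) = odd(44)
odd(44) = even(43)
even(43) = odd(42)
odd(42) = even(41)
even(41) = odd(40)
odd(40) = even(39)
even(39) = odd(38)
odd(38) = even(37)
even(37) = odd(36)
odd(36) = even(35)
even(35) = odd(34)
odd(34) = even(33)
even(33) = odd(32)
odd(32) = even(31)
even(31) = odd(30)
odd(30) = even(29)
even(29) = odd(28)
odd(28) = even(27)
even(27) = odd(26)
odd(26) = even(25)
even(25) = odd(24)
odd(24) = even(23)
even(23) = odd(22)
odd(22) = even(21)
even(21) = odd(20)
odd(20) = even(19)
even(19) = odd(18)
odd(18) = even(17)
even(17) = odd(16)
odd(16) = even(15)
even(15) = odd(14)
odd(14) = even(13)
even(13) = odd(12)
odd(12) = even(11)
even(11) = odd(10)
odd(10) = even(9)
even(9) = odd(8)
odd(8) = even(7)
even(7) = odd(6)
odd(6) = even(5)
even(5) = odd(4)
odd(4) = even(3)
even(3) = odd(2)
odd(2) = even(1)
even(1) = odd(0)
odd(0) = 0  (base case)
Result: 0

0


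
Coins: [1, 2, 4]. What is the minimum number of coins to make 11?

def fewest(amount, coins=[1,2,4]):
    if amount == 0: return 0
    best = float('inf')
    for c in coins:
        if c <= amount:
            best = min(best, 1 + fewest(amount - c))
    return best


Building up with DP:
fewest(0) = 0
fewest(1) = min(1+fewest(0)=1+0=1) = 1
fewest(2) = min(1+fewest(1)=1+1=2, 1+fewest(0)=1+0=1) = 1
fewest(3) = min(1+fewest(2)=1+1=2, 1+fewest(1)=1+1=2) = 2
fewest(4) = min(1+fewest(3)=1+2=3, 1+fewest(2)=1+1=2, 1+fewest(0)=1+0=1) = 1
fewest(5) = min(1+fewest(4)=1+1=2, 1+fewest(3)=1+2=3, 1+fewest(1)=1+1=2) = 2
fewest(6) = min(1+fewest(5)=1+2=3, 1+fewest(4)=1+1=2, 1+fewest(2)=1+1=2) = 2
fewest(7) = min(1+fewest(6)=1+2=3, 1+fewest(5)=1+2=3, 1+fewest(3)=1+2=3) = 3
fewest(8) = min(1+fewest(7)=1+3=4, 1+fewest(6)=1+2=3, 1+fewest(4)=1+1=2) = 2
fewest(9) = min(1+fewest(8)=1+2=3, 1+fewest(7)=1+3=4, 1+fewest(5)=1+2=3) = 3
fewest(10) = min(1+fewest(9)=1+3=4, 1+fewest(8)=1+2=3, 1+fewest(6)=1+2=3) = 3
fewest(11) = min(1+fewest(10)=1+3=4, 1+fewest(9)=1+3=4, 1+fewest(7)=1+3=4) = 4

4


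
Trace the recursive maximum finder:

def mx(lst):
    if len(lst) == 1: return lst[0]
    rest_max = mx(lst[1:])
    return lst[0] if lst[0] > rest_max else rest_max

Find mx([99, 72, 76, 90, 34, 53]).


mx([99, 72, 76, 90, 34, 53]): compare 99 with mx([72, 76, 90, 34, 53])
mx([72, 76, 90, 34, 53]): compare 72 with mx([76, 90, 34, 53])
mx([76, 90, 34, 53]): compare 76 with mx([90, 34, 53])
mx([90, 34, 53]): compare 90 with mx([34, 53])
mx([34, 53]): compare 34 with mx([53])
mx([53]) = 53  (base case)
Compare 34 with 53 -> 53
Compare 90 with 53 -> 90
Compare 76 with 90 -> 90
Compare 72 with 90 -> 90
Compare 99 with 90 -> 99

99


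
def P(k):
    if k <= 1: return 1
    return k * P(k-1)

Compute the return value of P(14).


P(14)
= 14 * P(13)
= 14 * 13 * P(12)
= 14 * 13 * 12 * P(11)
= 14 * 13 * 12 * 11 * P(10)
= 14 * 13 * 12 * 11 * 10 * P(9)
= 14 * 13 * 12 * 11 * 10 * 9 * P(8)
= 14 * 13 * 12 * 11 * 10 * 9 * 8 * P(7)
= 14 * 13 * 12 * 11 * 10 * 9 * 8 * 7 * P(6)
= 14 * 13 * 12 * 11 * 10 * 9 * 8 * 7 * 6 * P(5)
= 14 * 13 * 12 * 11 * 10 * 9 * 8 * 7 * 6 * 5 * P(4)
= 14 * 13 * 12 * 11 * 10 * 9 * 8 * 7 * 6 * 5 * 4 * P(3)
= 14 * 13 * 12 * 11 * 10 * 9 * 8 * 7 * 6 * 5 * 4 * 3 * P(2)
= 14 * 13 * 12 * 11 * 10 * 9 * 8 * 7 * 6 * 5 * 4 * 3 * 2 * P(1)
= 14 * 13 * 12 * 11 * 10 * 9 * 8 * 7 * 6 * 5 * 4 * 3 * 2 * 1
= 87178291200

87178291200


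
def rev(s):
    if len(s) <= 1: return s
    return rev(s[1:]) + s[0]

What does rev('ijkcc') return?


rev('ijkcc') = rev('jkcc') + 'i'
rev('jkcc') = rev('kcc') + 'j'
rev('kcc') = rev('cc') + 'k'
rev('cc') = rev('c') + 'c'
rev('c') = 'c'  (base case)
Concatenating: 'c' + 'c' + 'k' + 'j' + 'i' = 'cckji'

cckji


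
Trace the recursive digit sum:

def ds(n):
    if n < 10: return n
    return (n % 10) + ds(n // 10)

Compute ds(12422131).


ds(12422131) = 1 + ds(1242213)
ds(1242213) = 3 + ds(124221)
ds(124221) = 1 + ds(12422)
ds(12422) = 2 + ds(1242)
ds(1242) = 2 + ds(124)
ds(124) = 4 + ds(12)
ds(12) = 2 + ds(1)
ds(1) = 1  (base case)
Total: 1 + 3 + 1 + 2 + 2 + 4 + 2 + 1 = 16

16


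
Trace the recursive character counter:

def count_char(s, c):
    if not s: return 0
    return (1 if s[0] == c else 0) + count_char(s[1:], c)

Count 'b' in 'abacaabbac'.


s[0]='a' != 'b' -> 0
s[0]='b' == 'b' -> 1
s[0]='a' != 'b' -> 0
s[0]='c' != 'b' -> 0
s[0]='a' != 'b' -> 0
s[0]='a' != 'b' -> 0
s[0]='b' == 'b' -> 1
s[0]='b' == 'b' -> 1
s[0]='a' != 'b' -> 0
s[0]='c' != 'b' -> 0
Sum: 0 + 1 + 0 + 0 + 0 + 0 + 1 + 1 + 0 + 0 = 3

3


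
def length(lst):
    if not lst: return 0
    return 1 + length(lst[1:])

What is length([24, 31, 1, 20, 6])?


length([24, 31, 1, 20, 6]) = 1 + length([31, 1, 20, 6])
length([31, 1, 20, 6]) = 1 + length([1, 20, 6])
length([1, 20, 6]) = 1 + length([20, 6])
length([20, 6]) = 1 + length([6])
length([6]) = 1 + length([])
length([]) = 0  (base case)
Unwinding: 1 + 1 + 1 + 1 + 1 + 0 = 5

5


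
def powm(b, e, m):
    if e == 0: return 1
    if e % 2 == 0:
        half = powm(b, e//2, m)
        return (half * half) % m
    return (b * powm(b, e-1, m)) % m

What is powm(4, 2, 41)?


powm(4, 2, 41): e is even, compute powm(4, 1, 41)
  powm(4, 1, 41): e is odd, compute powm(4, 0, 41)
    powm(4, 0, 41) = 1
  (4 * 1) % 41 = 4
half=4, (4*4) % 41 = 16

16


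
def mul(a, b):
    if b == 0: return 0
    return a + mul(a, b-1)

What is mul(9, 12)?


mul(9, 12) = 9 + mul(9, 11)
mul(9, 11) = 9 + mul(9, 10)
mul(9, 10) = 9 + mul(9, 9)
mul(9, 9) = 9 + mul(9, 8)
mul(9, 8) = 9 + mul(9, 7)
mul(9, 7) = 9 + mul(9, 6)
mul(9, 6) = 9 + mul(9, 5)
mul(9, 5) = 9 + mul(9, 4)
mul(9, 4) = 9 + mul(9, 3)
mul(9, 3) = 9 + mul(9, 2)
mul(9, 2) = 9 + mul(9, 1)
mul(9, 1) = 9 + mul(9, 0)
mul(9, 0) = 0  (base case)
Total: 9 + 9 + 9 + 9 + 9 + 9 + 9 + 9 + 9 + 9 + 9 + 9 + 0 = 108

108


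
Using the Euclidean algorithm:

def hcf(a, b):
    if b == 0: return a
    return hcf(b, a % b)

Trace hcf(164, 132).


hcf(164, 132) = hcf(132, 32)
hcf(132, 32) = hcf(32, 4)
hcf(32, 4) = hcf(4, 0)
hcf(4, 0) = 4  (base case)

4


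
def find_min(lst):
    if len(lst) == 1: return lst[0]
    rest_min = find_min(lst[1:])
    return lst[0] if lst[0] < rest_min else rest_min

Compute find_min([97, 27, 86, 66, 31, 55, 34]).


find_min([97, 27, 86, 66, 31, 55, 34]): compare 97 with find_min([27, 86, 66, 31, 55, 34])
find_min([27, 86, 66, 31, 55, 34]): compare 27 with find_min([86, 66, 31, 55, 34])
find_min([86, 66, 31, 55, 34]): compare 86 with find_min([66, 31, 55, 34])
find_min([66, 31, 55, 34]): compare 66 with find_min([31, 55, 34])
find_min([31, 55, 34]): compare 31 with find_min([55, 34])
find_min([55, 34]): compare 55 with find_min([34])
find_min([34]) = 34  (base case)
Compare 55 with 34 -> 34
Compare 31 with 34 -> 31
Compare 66 with 31 -> 31
Compare 86 with 31 -> 31
Compare 27 with 31 -> 27
Compare 97 with 27 -> 27

27


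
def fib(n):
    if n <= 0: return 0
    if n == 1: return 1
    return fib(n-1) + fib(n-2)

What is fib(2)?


Computing fib(2) bottom-up:
fib(0) = 0
fib(1) = 1
fib(2) = fib(1) + fib(0) = 1 + 0 = 1

1


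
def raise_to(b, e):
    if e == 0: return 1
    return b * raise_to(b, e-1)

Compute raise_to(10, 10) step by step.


raise_to(10, 10)
= 10 * raise_to(10, 9)
= 10 * 10 * raise_to(10, 8)
= 10 * 10 * 10 * raise_to(10, 7)
= 10 * 10 * 10 * 10 * raise_to(10, 6)
= 10 * 10 * 10 * 10 * 10 * raise_to(10, 5)
= 10 * 10 * 10 * 10 * 10 * 10 * raise_to(10, 4)
= 10 * 10 * 10 * 10 * 10 * 10 * 10 * raise_to(10, 3)
= 10 * 10 * 10 * 10 * 10 * 10 * 10 * 10 * raise_to(10, 2)
= 10 * 10 * 10 * 10 * 10 * 10 * 10 * 10 * 10 * raise_to(10, 1)
= 10 * 10 * 10 * 10 * 10 * 10 * 10 * 10 * 10 * 10 * raise_to(10, 0)
= 10 * 10 * 10 * 10 * 10 * 10 * 10 * 10 * 10 * 10 * 1
= 10000000000

10000000000


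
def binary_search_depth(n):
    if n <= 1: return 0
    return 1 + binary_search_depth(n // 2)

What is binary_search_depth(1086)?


1086 / 2 = 543
543 / 2 = 271
271 / 2 = 135
135 / 2 = 67
67 / 2 = 33
33 / 2 = 16
16 / 2 = 8
8 / 2 = 4
4 / 2 = 2
2 / 2 = 1
Reached 1 after 10 halvings

10


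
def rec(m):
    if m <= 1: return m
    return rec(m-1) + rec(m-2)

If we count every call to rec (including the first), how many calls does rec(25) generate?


Let C(n) = total calls for rec(n)
C(0) = 1, C(1) = 1
C(2) = 1 + C(1) + C(0) = 1 + 1 + 1 = 3
C(3) = 1 + C(2) + C(1) = 1 + 3 + 1 = 5
C(4) = 1 + C(3) + C(2) = 1 + 5 + 3 = 9
C(5) = 1 + C(4) + C(3) = 1 + 9 + 5 = 15
C(6) = 1 + C(5) + C(4) = 1 + 15 + 9 = 25
C(7) = 1 + C(6) + C(5) = 1 + 25 + 15 = 41
C(8) = 1 + C(7) + C(6) = 1 + 41 + 25 = 67
C(9) = 1 + C(8) + C(7) = 1 + 67 + 41 = 109
C(10) = 1 + C(9) + C(8) = 1 + 109 + 67 = 177
C(11) = 1 + C(10) + C(9) = 1 + 177 + 109 = 287
C(12) = 1 + C(11) + C(10) = 1 + 287 + 177 = 465
C(13) = 1 + C(12) + C(11) = 1 + 465 + 287 = 753
C(14) = 1 + C(13) + C(12) = 1 + 753 + 465 = 1219
C(15) = 1 + C(14) + C(13) = 1 + 1219 + 753 = 1973
C(16) = 1 + C(15) + C(14) = 1 + 1973 + 1219 = 3193
C(17) = 1 + C(16) + C(15) = 1 + 3193 + 1973 = 5167
C(18) = 1 + C(17) + C(16) = 1 + 5167 + 3193 = 8361
C(19) = 1 + C(18) + C(17) = 1 + 8361 + 5167 = 13529
C(20) = 1 + C(19) + C(18) = 1 + 13529 + 8361 = 21891
C(21) = 1 + C(20) + C(19) = 1 + 21891 + 13529 = 35421
C(22) = 1 + C(21) + C(20) = 1 + 35421 + 21891 = 57313
C(23) = 1 + C(22) + C(21) = 1 + 57313 + 35421 = 92735
C(24) = 1 + C(23) + C(22) = 1 + 92735 + 57313 = 150049
C(25) = 1 + C(24) + C(23) = 1 + 150049 + 92735 = 242785

242785


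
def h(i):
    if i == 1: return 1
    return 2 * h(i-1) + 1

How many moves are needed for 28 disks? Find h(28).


h(28) = 2 * h(27) + 1
h(27) = 2 * h(26) + 1
h(26) = 2 * h(25) + 1
h(25) = 2 * h(24) + 1
h(24) = 2 * h(23) + 1
h(23) = 2 * h(22) + 1
h(22) = 2 * h(21) + 1
h(21) = 2 * h(20) + 1
h(20) = 2 * h(19) + 1
h(19) = 2 * h(18) + 1
h(18) = 2 * h(17) + 1
h(17) = 2 * h(16) + 1
h(16) = 2 * h(15) + 1
h(15) = 2 * h(14) + 1
h(14) = 2 * h(13) + 1
h(13) = 2 * h(12) + 1
h(12) = 2 * h(11) + 1
h(11) = 2 * h(10) + 1
h(10) = 2 * h(9) + 1
h(9) = 2 * h(8) + 1
h(8) = 2 * h(7) + 1
h(7) = 2 * h(6) + 1
h(6) = 2 * h(5) + 1
h(5) = 2 * h(4) + 1
h(4) = 2 * h(3) + 1
h(3) = 2 * h(2) + 1
h(2) = 2 * h(1) + 1
h(1) = 1  (base case)
h(2) = 2 * 1 + 1 = 3
h(3) = 2 * 3 + 1 = 7
h(4) = 2 * 7 + 1 = 15
h(5) = 2 * 15 + 1 = 31
h(6) = 2 * 31 + 1 = 63
h(7) = 2 * 63 + 1 = 127
h(8) = 2 * 127 + 1 = 255
h(9) = 2 * 255 + 1 = 511
h(10) = 2 * 511 + 1 = 1023
h(11) = 2 * 1023 + 1 = 2047
h(12) = 2 * 2047 + 1 = 4095
h(13) = 2 * 4095 + 1 = 8191
h(14) = 2 * 8191 + 1 = 16383
h(15) = 2 * 16383 + 1 = 32767
h(16) = 2 * 32767 + 1 = 65535
h(17) = 2 * 65535 + 1 = 131071
h(18) = 2 * 131071 + 1 = 262143
h(19) = 2 * 262143 + 1 = 524287
h(20) = 2 * 524287 + 1 = 1048575
h(21) = 2 * 1048575 + 1 = 2097151
h(22) = 2 * 2097151 + 1 = 4194303
h(23) = 2 * 4194303 + 1 = 8388607
h(24) = 2 * 8388607 + 1 = 16777215
h(25) = 2 * 16777215 + 1 = 33554431
h(26) = 2 * 33554431 + 1 = 67108863
h(27) = 2 * 67108863 + 1 = 134217727
h(28) = 2 * 134217727 + 1 = 268435455

268435455


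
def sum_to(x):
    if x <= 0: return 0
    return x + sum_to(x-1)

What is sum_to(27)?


sum_to(27)
= 27 + 26 + 25 + 24 + 23 + 22 + 21 + 20 + 19 + 18 + 17 + 16 + 15 + 14 + 13 + 12 + 11 + 10 + 9 + 8 + 7 + 6 + 5 + 4 + 3 + 2 + 1 + sum_to(0)
= 27 + 26 + 25 + 24 + 23 + 22 + 21 + 20 + 19 + 18 + 17 + 16 + 15 + 14 + 13 + 12 + 11 + 10 + 9 + 8 + 7 + 6 + 5 + 4 + 3 + 2 + 1 + 0
= 378

378


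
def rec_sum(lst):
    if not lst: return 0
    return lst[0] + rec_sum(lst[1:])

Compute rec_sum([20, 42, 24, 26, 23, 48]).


rec_sum([20, 42, 24, 26, 23, 48]) = 20 + rec_sum([42, 24, 26, 23, 48])
rec_sum([42, 24, 26, 23, 48]) = 42 + rec_sum([24, 26, 23, 48])
rec_sum([24, 26, 23, 48]) = 24 + rec_sum([26, 23, 48])
rec_sum([26, 23, 48]) = 26 + rec_sum([23, 48])
rec_sum([23, 48]) = 23 + rec_sum([48])
rec_sum([48]) = 48 + rec_sum([])
rec_sum([]) = 0  (base case)
Total: 20 + 42 + 24 + 26 + 23 + 48 + 0 = 183

183


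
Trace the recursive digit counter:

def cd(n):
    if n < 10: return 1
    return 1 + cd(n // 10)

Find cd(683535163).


cd(683535163) = 1 + cd(68353516)
cd(68353516) = 1 + cd(6835351)
cd(6835351) = 1 + cd(683535)
cd(683535) = 1 + cd(68353)
cd(68353) = 1 + cd(6835)
cd(6835) = 1 + cd(683)
cd(683) = 1 + cd(68)
cd(68) = 1 + cd(6)
cd(6) = 1  (base case: 6 < 10)
Unwinding: 1 + 1 + 1 + 1 + 1 + 1 + 1 + 1 + 1 = 9

9


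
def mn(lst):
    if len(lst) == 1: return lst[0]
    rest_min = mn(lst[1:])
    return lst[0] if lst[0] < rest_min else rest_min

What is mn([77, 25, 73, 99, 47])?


mn([77, 25, 73, 99, 47]): compare 77 with mn([25, 73, 99, 47])
mn([25, 73, 99, 47]): compare 25 with mn([73, 99, 47])
mn([73, 99, 47]): compare 73 with mn([99, 47])
mn([99, 47]): compare 99 with mn([47])
mn([47]) = 47  (base case)
Compare 99 with 47 -> 47
Compare 73 with 47 -> 47
Compare 25 with 47 -> 25
Compare 77 with 25 -> 25

25


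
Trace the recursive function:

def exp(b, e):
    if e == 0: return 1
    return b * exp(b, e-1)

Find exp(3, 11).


exp(3, 11)
= 3 * exp(3, 10)
= 3 * 3 * exp(3, 9)
= 3 * 3 * 3 * exp(3, 8)
= 3 * 3 * 3 * 3 * exp(3, 7)
= 3 * 3 * 3 * 3 * 3 * exp(3, 6)
= 3 * 3 * 3 * 3 * 3 * 3 * exp(3, 5)
= 3 * 3 * 3 * 3 * 3 * 3 * 3 * exp(3, 4)
= 3 * 3 * 3 * 3 * 3 * 3 * 3 * 3 * exp(3, 3)
= 3 * 3 * 3 * 3 * 3 * 3 * 3 * 3 * 3 * exp(3, 2)
= 3 * 3 * 3 * 3 * 3 * 3 * 3 * 3 * 3 * 3 * exp(3, 1)
= 3 * 3 * 3 * 3 * 3 * 3 * 3 * 3 * 3 * 3 * 3 * exp(3, 0)
= 3 * 3 * 3 * 3 * 3 * 3 * 3 * 3 * 3 * 3 * 3 * 1
= 177147

177147


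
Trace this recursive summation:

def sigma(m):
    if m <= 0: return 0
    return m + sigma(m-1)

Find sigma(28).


sigma(28)
= 28 + 27 + 26 + 25 + 24 + 23 + 22 + 21 + 20 + 19 + 18 + 17 + 16 + 15 + 14 + 13 + 12 + 11 + 10 + 9 + 8 + 7 + 6 + 5 + 4 + 3 + 2 + 1 + sigma(0)
= 28 + 27 + 26 + 25 + 24 + 23 + 22 + 21 + 20 + 19 + 18 + 17 + 16 + 15 + 14 + 13 + 12 + 11 + 10 + 9 + 8 + 7 + 6 + 5 + 4 + 3 + 2 + 1 + 0
= 406

406


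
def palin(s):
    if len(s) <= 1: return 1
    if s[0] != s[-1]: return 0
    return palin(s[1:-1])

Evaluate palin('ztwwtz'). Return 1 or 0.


palin('ztwwtz'): s[0]='z' == s[-1]='z' -> check palin('twwt')
palin('twwt'): s[0]='t' == s[-1]='t' -> check palin('ww')
palin('ww'): s[0]='w' == s[-1]='w' -> check palin('')
palin(''): len <= 1 -> return 1  (base case)
Result: 1 (palindrome)

1


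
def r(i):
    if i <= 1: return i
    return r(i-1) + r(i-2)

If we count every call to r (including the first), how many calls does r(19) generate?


Let C(n) = total calls for r(n)
C(0) = 1, C(1) = 1
C(2) = 1 + C(1) + C(0) = 1 + 1 + 1 = 3
C(3) = 1 + C(2) + C(1) = 1 + 3 + 1 = 5
C(4) = 1 + C(3) + C(2) = 1 + 5 + 3 = 9
C(5) = 1 + C(4) + C(3) = 1 + 9 + 5 = 15
C(6) = 1 + C(5) + C(4) = 1 + 15 + 9 = 25
C(7) = 1 + C(6) + C(5) = 1 + 25 + 15 = 41
C(8) = 1 + C(7) + C(6) = 1 + 41 + 25 = 67
C(9) = 1 + C(8) + C(7) = 1 + 67 + 41 = 109
C(10) = 1 + C(9) + C(8) = 1 + 109 + 67 = 177
C(11) = 1 + C(10) + C(9) = 1 + 177 + 109 = 287
C(12) = 1 + C(11) + C(10) = 1 + 287 + 177 = 465
C(13) = 1 + C(12) + C(11) = 1 + 465 + 287 = 753
C(14) = 1 + C(13) + C(12) = 1 + 753 + 465 = 1219
C(15) = 1 + C(14) + C(13) = 1 + 1219 + 753 = 1973
C(16) = 1 + C(15) + C(14) = 1 + 1973 + 1219 = 3193
C(17) = 1 + C(16) + C(15) = 1 + 3193 + 1973 = 5167
C(18) = 1 + C(17) + C(16) = 1 + 5167 + 3193 = 8361
C(19) = 1 + C(18) + C(17) = 1 + 8361 + 5167 = 13529

13529
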